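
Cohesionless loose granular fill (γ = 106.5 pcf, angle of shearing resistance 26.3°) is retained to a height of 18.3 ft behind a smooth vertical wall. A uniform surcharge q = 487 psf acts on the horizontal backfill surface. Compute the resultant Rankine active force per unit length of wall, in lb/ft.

10300 lb/ft

K_a = tan²(45° − φ/2) = 0.3859.
Soil triangle: ½ K_a γ H² = 0.5×0.3859×106.5×18.3² = 6882 lb/ft.
Surcharge rectangle: K_a q H = 0.3859×487×18.3 = 3439 lb/ft.
Total = 6882 + 3439 = 10320 lb/ft.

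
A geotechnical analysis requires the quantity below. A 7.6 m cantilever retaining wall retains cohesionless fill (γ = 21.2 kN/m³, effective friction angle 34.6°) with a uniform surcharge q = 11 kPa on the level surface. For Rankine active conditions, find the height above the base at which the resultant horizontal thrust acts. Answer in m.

K_a = 0.2756.
Triangular part P₁ = ½K_aγH² = 168.8 at H/3 = 2.533 m; rectangular part P₂ = K_a q H = 23.04 at H/2 = 3.800 m.
ȳ = (P₁·2.533 + P₂·3.800)/(P₁+P₂) = 2.686 m.

2.69 m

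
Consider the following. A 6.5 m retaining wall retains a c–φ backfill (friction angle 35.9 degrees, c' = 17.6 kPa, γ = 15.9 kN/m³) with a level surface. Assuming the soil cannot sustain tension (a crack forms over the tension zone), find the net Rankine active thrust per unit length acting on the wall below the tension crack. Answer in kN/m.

K_a = 0.2607; √K_a = 0.5106.
Tension-crack depth z_c = 2c/(γ√K_a) = 2×17.6/(15.9×0.5106) = 4.336 m.
σ_a at base = K_a γ H − 2c√K_a = 0.2607×15.9×6.5 − 2×17.6×0.5106 = 8.973 kPa.
P_a = ½ × 8.973 × (H − z_c) = 0.5×8.973×2.164 = 9.711 kN/m.

9.71 kN/m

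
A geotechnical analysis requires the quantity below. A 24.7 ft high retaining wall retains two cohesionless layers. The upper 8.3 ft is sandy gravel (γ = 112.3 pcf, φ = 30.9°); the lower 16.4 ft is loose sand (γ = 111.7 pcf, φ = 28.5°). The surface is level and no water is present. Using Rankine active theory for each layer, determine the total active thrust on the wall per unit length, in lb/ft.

12000 lb/ft

K_a1 = tan²(45°−30.9°/2) = 0.3214; K_a2 = tan²(45°−28.5°/2) = 0.3540.
Layer 1: σ at base = K_a1 γ₁ h₁ = 299.6 psf; P₁ = ½×299.6×8.3 = 1243.
Layer 2: σ_v at top = γ₁h₁ = 932.1; σ_h top = K_a2×932.1 = 329.9; σ_h base = K_a2×(932.1+111.7×16.4) = 978.3.
P₂ = ½(329.9+978.3)×16.4 = 10730. Total P_a = 1243+10730 = 11970 lb/ft.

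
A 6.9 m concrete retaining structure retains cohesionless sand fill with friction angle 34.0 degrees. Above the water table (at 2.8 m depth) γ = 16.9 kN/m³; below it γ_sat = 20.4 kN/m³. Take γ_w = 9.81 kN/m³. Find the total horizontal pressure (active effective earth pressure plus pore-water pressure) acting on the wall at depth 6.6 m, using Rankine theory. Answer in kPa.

K_a = (1 − sin φ)/(1 + sin φ) = 0.2827.
γ' = 20.4 − 9.81 = 10.59 kN/m³.
Effective vertical stress at 6.6 m: σ'_v = 16.9×2.8 + 10.59×3.80 = 87.56 kPa.
σ'_h = K_a σ'_v = 0.2827 × 87.56 = 24.76 kPa; u = γ_w × 3.80 = 37.28 kPa.
Total σ_h = 24.76 + 37.28 = 62.03 kPa.

62.0 kPa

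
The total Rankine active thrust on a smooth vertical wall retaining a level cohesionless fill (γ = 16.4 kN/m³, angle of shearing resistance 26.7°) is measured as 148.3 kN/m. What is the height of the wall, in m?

6.90 m

K_a = 0.3800. P_a = ½ K_a γ H² ⇒ H = √(2P_a/(K_a γ)).
H = √(2×148.3/(0.3800×16.4)) = 6.899 m.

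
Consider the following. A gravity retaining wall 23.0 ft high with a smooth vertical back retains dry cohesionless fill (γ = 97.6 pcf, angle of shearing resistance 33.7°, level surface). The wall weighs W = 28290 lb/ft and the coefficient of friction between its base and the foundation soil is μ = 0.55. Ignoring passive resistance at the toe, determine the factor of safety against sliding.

K_a = tan²(45° − 33.7°/2) = 0.2863.
P_a = ½K_aγH² = 0.5×0.2863×97.6×23.0² = 7391 lb/ft, acting at H/3 = 7.667 ft above the base.
FS_sliding = μW / P_a = 0.55×28290 / 7391 = 2.105.

2.11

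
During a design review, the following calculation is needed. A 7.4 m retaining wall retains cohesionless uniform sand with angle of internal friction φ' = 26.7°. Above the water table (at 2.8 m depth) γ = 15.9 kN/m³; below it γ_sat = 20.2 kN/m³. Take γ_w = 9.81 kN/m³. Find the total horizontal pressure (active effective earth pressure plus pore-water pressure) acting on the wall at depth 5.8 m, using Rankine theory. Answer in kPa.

58.2 kPa

K_a = (1 − sin φ)/(1 + sin φ) = 0.3800.
γ' = 20.2 − 9.81 = 10.39 kN/m³.
Effective vertical stress at 5.8 m: σ'_v = 15.9×2.8 + 10.39×3.00 = 75.69 kPa.
σ'_h = K_a σ'_v = 0.3800 × 75.69 = 28.76 kPa; u = γ_w × 3.00 = 29.43 kPa.
Total σ_h = 28.76 + 29.43 = 58.19 kPa.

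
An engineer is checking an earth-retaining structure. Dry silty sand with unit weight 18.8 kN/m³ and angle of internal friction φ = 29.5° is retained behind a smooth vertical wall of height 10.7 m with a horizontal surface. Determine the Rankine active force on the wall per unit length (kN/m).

K_a = tan²(45° − φ/2) = 0.3401.
P_a = ½ K_a γ H² = 0.5 × 0.3401 × 18.8 × 10.7² = 366.0 kN/m.

366 kN/m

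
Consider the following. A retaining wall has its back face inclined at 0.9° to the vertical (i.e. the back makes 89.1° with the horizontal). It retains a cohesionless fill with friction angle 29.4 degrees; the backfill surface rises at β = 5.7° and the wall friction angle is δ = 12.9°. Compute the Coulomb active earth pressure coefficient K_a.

0.340

K_a = sin²(α+φ) / [sin²α · sin(α−δ) · (1 + √{sin(φ+δ)sin(φ−β) / (sin(α−δ)sin(α+β))})²].
With α = 89.1°, φ = 29.4°, δ = 12.9°, β = 5.7°: K_a = 0.3404.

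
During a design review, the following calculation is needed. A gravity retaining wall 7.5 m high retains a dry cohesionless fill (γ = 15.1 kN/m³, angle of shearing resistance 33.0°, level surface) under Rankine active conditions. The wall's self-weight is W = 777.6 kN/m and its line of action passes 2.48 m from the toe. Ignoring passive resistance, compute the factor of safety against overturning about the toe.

6.16

K_a = tan²(45° − 33.0°/2) = 0.2948.
P_a = ½K_aγH² = 0.5×0.2948×15.1×7.5² = 125.2 kN/m, acting at H/3 = 2.500 m above the base.
Overturning moment M_o = P_a × H/3 = 125.2 × 2.500 = 313.0.
Resisting moment M_r = W × 2.48 = 777.6 × 2.48 = 1928.
FS_overturning = M_r/M_o = 1928/313.0 = 6.161.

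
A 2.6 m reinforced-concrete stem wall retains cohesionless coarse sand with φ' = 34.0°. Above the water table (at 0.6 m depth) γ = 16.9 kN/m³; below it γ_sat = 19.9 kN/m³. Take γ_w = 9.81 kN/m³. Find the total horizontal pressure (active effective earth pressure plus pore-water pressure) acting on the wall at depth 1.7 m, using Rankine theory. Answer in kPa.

16.8 kPa

K_a = (1 − sin φ)/(1 + sin φ) = 0.2827.
γ' = 19.9 − 9.81 = 10.09 kN/m³.
Effective vertical stress at 1.7 m: σ'_v = 16.9×0.6 + 10.09×1.10 = 21.24 kPa.
σ'_h = K_a σ'_v = 0.2827 × 21.24 = 6.005 kPa; u = γ_w × 1.10 = 10.79 kPa.
Total σ_h = 6.005 + 10.79 = 16.80 kPa.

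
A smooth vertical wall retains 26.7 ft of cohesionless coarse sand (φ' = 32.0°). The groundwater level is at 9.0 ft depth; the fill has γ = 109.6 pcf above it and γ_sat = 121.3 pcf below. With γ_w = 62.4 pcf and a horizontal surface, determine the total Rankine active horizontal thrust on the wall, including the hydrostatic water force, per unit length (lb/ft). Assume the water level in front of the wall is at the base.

19300 lb/ft

K_a = tan²(45° − φ/2) = 0.3073.
γ' = 121.3 − 62.4 = 58.90 pcf. Depth below WT = 17.7 ft.
σ'_h at WT = K_a γ d_w = 303.1 psf; at base = 303.1 + K_a γ' × 17.7 = 623.4 psf.
P₁ (0–9.0 ft) = ½×303.1×9.0 = 1364. P₂ (9.0–26.7 ft) = ½(303.1+623.4)×17.7 = 8199.
P_w = ½ γ_w h₂² = 0.5×62.4×17.7² = 9775. Total = 1364+8199+9775 = 19340 lb/ft.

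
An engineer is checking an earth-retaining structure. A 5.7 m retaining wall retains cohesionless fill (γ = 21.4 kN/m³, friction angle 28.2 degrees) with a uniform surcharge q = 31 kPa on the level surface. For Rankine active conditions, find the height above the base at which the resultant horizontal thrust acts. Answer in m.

K_a = 0.3582.
Triangular part P₁ = ½K_aγH² = 124.5 at H/3 = 1.900 m; rectangular part P₂ = K_a q H = 63.29 at H/2 = 2.850 m.
ȳ = (P₁·1.900 + P₂·2.850)/(P₁+P₂) = 2.220 m.

2.22 m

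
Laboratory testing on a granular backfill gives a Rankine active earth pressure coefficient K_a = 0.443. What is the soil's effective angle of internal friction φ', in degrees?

22.7°

K_a = tan²(45° − φ/2) ⇒ 45° − φ/2 = arctan(√0.443) = 33.65°.
φ = 2(45° − 33.65°) = 22.71°.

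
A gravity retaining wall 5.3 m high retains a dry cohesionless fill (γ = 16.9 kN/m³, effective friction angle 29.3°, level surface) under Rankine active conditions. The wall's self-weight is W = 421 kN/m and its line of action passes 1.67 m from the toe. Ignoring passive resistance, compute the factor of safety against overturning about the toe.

4.89

K_a = tan²(45° − 29.3°/2) = 0.3428.
P_a = ½K_aγH² = 0.5×0.3428×16.9×5.3² = 81.38 kN/m, acting at H/3 = 1.767 m above the base.
Overturning moment M_o = P_a × H/3 = 81.38 × 1.767 = 143.8.
Resisting moment M_r = W × 1.67 = 421 × 1.67 = 703.1.
FS_overturning = M_r/M_o = 703.1/143.8 = 4.890.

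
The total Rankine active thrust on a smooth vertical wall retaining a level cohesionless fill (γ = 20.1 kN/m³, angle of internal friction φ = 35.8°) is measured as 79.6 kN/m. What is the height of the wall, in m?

5.50 m

K_a = 0.2619. P_a = ½ K_a γ H² ⇒ H = √(2P_a/(K_a γ)).
H = √(2×79.6/(0.2619×20.1)) = 5.500 m.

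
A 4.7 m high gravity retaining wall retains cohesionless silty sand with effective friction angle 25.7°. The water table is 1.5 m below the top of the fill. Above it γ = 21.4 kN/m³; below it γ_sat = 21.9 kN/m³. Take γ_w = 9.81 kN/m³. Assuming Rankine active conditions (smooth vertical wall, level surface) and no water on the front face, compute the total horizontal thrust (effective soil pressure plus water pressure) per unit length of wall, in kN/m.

K_a = tan²(45° − φ/2) = 0.3950.
γ' = 21.9 − 9.81 = 12.09 kN/m³. Depth below WT = 3.2 m.
σ'_h at WT = K_a γ d_w = 12.68 kPa; at base = 12.68 + K_a γ' × 3.2 = 27.96 kPa.
P₁ (0–1.5 m) = ½×12.68×1.5 = 9.510. P₂ (1.5–4.7 m) = ½(12.68+27.96)×3.2 = 65.03.
P_w = ½ γ_w h₂² = 0.5×9.81×3.2² = 50.23. Total = 9.510+65.03+50.23 = 124.8 kN/m.

125 kN/m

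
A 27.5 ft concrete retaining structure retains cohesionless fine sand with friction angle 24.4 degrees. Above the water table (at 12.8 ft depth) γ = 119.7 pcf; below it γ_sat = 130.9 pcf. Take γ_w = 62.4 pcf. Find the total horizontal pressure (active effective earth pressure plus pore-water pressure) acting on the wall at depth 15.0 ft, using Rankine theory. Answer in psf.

836 psf

K_a = (1 − sin φ)/(1 + sin φ) = 0.4153.
γ' = 130.9 − 62.4 = 68.50 pcf.
Effective vertical stress at 15.0 ft: σ'_v = 119.7×12.8 + 68.50×2.20 = 1683 psf.
σ'_h = K_a σ'_v = 0.4153 × 1683 = 698.9 psf; u = γ_w × 2.20 = 137.3 psf.
Total σ_h = 698.9 + 137.3 = 836.2 psf.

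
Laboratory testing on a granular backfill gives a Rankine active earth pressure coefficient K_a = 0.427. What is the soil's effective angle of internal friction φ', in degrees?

23.7°

K_a = tan²(45° − φ/2) ⇒ 45° − φ/2 = arctan(√0.427) = 33.16°.
φ = 2(45° − 33.16°) = 23.67°.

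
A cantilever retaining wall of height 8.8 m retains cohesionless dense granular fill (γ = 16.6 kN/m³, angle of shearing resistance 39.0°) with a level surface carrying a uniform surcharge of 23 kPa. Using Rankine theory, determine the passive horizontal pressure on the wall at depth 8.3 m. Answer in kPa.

K_p = (1 + sin φ)/(1 − sin φ) = 4.395.
σ_v = γz + q = 16.6 × 8.3 + 23 = 160.8 kPa.
σ_h = K_p σ_v = 4.395 × 160.8 = 706.7 kPa.

707 kPa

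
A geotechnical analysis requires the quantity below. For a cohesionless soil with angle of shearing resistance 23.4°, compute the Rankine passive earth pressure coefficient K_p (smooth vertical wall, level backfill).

K_p = (1 + sin φ)/(1 − sin φ) = tan²(45° + 23.4°/2) = 2.318.

2.32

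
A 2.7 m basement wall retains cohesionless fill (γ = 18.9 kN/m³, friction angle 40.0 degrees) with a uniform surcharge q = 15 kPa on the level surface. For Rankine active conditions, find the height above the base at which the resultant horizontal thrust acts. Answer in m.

K_a = 0.2174.
Triangular part P₁ = ½K_aγH² = 14.98 at H/3 = 0.9000 m; rectangular part P₂ = K_a q H = 8.806 at H/2 = 1.350 m.
ȳ = (P₁·0.9000 + P₂·1.350)/(P₁+P₂) = 1.067 m.

1.07 m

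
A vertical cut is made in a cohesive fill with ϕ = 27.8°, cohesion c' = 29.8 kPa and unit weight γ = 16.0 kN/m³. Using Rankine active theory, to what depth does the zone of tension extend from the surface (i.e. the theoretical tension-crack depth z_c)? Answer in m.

K_a = tan²(45° − 27.8°/2) = 0.3639; √K_a = 0.6032.
The active pressure is zero where K_a γ z = 2c√K_a, so z_c = 2c/(γ√K_a) = 2×29.8/(16.0×0.6032) = 6.175 m.

6.18 m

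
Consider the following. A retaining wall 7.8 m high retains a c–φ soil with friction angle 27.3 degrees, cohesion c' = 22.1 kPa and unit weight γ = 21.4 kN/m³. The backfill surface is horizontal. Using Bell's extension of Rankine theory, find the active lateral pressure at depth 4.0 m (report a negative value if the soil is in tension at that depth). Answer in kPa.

4.84 kPa

K_a = (1 − sin φ)/(1 + sin φ) = 0.3711.
σ_a = K_a γ z − 2c√K_a = 0.3711×21.4×4.0 − 2×22.1×0.6092 = 4.842 kPa.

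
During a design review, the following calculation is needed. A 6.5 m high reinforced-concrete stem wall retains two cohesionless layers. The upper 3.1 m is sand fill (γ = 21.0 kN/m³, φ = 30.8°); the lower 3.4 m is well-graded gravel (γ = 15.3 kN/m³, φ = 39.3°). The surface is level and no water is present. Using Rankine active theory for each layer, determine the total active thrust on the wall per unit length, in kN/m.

K_a1 = tan²(45°−30.8°/2) = 0.3227; K_a2 = tan²(45°−39.3°/2) = 0.2245.
Layer 1: σ at base = K_a1 γ₁ h₁ = 21.01 kPa; P₁ = ½×21.01×3.1 = 32.56.
Layer 2: σ_v at top = γ₁h₁ = 65.10; σ_h top = K_a2×65.10 = 14.61; σ_h base = K_a2×(65.10+15.3×3.4) = 26.29.
P₂ = ½(14.61+26.29)×3.4 = 69.53. Total P_a = 32.56+69.53 = 102.1 kN/m.

102 kN/m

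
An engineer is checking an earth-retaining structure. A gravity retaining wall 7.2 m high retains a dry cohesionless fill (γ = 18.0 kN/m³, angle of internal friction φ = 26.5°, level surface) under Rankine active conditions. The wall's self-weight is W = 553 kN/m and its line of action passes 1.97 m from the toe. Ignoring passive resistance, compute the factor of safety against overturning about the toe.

2.54

K_a = tan²(45° − 26.5°/2) = 0.3829.
P_a = ½K_aγH² = 0.5×0.3829×18.0×7.2² = 178.7 kN/m, acting at H/3 = 2.400 m above the base.
Overturning moment M_o = P_a × H/3 = 178.7 × 2.400 = 428.8.
Resisting moment M_r = W × 1.97 = 553 × 1.97 = 1089.
FS_overturning = M_r/M_o = 1089/428.8 = 2.541.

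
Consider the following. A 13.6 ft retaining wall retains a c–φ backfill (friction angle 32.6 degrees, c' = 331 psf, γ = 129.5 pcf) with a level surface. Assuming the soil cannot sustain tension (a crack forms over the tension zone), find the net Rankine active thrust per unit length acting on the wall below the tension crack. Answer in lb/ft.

K_a = 0.2997; √K_a = 0.5475.
Tension-crack depth z_c = 2c/(γ√K_a) = 2×331/(129.5×0.5475) = 9.337 ft.
σ_a at base = K_a γ H − 2c√K_a = 0.2997×129.5×13.6 − 2×331×0.5475 = 165.5 psf.
P_a = ½ × 165.5 × (H − z_c) = 0.5×165.5×4.263 = 352.7 lb/ft.

353 lb/ft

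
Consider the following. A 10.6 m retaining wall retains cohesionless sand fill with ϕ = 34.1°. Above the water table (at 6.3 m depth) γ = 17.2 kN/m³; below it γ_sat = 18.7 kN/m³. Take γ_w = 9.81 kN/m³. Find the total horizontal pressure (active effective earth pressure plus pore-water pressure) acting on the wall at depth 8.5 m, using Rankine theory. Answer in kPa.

K_a = (1 − sin φ)/(1 + sin φ) = 0.2815.
γ' = 18.7 − 9.81 = 8.890 kN/m³.
Effective vertical stress at 8.5 m: σ'_v = 17.2×6.3 + 8.890×2.20 = 127.9 kPa.
σ'_h = K_a σ'_v = 0.2815 × 127.9 = 36.01 kPa; u = γ_w × 2.20 = 21.58 kPa.
Total σ_h = 36.01 + 21.58 = 57.59 kPa.

57.6 kPa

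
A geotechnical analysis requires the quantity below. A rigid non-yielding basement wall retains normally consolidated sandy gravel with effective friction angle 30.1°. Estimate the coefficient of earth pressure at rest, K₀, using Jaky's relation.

K₀ = 1 − sin φ' = 1 − sin 30.1° = 0.4985.

0.498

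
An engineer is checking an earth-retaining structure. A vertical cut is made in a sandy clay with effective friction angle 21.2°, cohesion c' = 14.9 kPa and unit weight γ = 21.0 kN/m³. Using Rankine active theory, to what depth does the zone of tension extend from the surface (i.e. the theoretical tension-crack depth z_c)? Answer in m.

K_a = tan²(45° − 21.2°/2) = 0.4688; √K_a = 0.6847.
The active pressure is zero where K_a γ z = 2c√K_a, so z_c = 2c/(γ√K_a) = 2×14.9/(21.0×0.6847) = 2.072 m.

2.07 m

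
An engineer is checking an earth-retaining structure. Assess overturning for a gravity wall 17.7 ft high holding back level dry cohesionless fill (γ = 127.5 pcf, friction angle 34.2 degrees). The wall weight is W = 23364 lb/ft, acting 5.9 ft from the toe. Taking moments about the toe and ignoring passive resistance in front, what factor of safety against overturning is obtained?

K_a = tan²(45° − 34.2°/2) = 0.2803.
P_a = ½K_aγH² = 0.5×0.2803×127.5×17.7² = 5599 lb/ft, acting at H/3 = 5.900 ft above the base.
Overturning moment M_o = P_a × H/3 = 5599 × 5.900 = 33030.
Resisting moment M_r = W × 5.9 = 23364 × 5.9 = 137800.
FS_overturning = M_r/M_o = 137800/33030 = 4.173.

4.17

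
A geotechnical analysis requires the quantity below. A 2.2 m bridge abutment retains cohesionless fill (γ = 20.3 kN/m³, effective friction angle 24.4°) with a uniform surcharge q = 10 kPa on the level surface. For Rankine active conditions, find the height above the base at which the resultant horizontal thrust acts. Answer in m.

0.847 m

K_a = 0.4153.
Triangular part P₁ = ½K_aγH² = 20.40 at H/3 = 0.7333 m; rectangular part P₂ = K_a q H = 9.137 at H/2 = 1.100 m.
ȳ = (P₁·0.7333 + P₂·1.100)/(P₁+P₂) = 0.8467 m.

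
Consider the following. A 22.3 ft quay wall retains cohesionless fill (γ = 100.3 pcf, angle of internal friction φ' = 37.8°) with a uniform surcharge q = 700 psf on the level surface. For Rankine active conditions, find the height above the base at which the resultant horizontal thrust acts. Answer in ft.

8.86 ft

K_a = 0.2400.
Triangular part P₁ = ½K_aγH² = 5985 at H/3 = 7.433 ft; rectangular part P₂ = K_a q H = 3746 at H/2 = 11.15 ft.
ȳ = (P₁·7.433 + P₂·11.15)/(P₁+P₂) = 8.864 ft.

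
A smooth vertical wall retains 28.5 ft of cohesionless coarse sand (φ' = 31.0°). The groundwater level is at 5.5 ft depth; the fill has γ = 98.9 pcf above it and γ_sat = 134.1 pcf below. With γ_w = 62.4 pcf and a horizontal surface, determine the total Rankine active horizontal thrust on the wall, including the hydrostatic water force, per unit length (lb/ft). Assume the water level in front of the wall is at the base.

27100 lb/ft

K_a = tan²(45° − φ/2) = 0.3201.
γ' = 134.1 − 62.4 = 71.70 pcf. Depth below WT = 23.0 ft.
σ'_h at WT = K_a γ d_w = 174.1 psf; at base = 174.1 + K_a γ' × 23.0 = 702.0 psf.
P₁ (0–5.5 ft) = ½×174.1×5.5 = 478.8. P₂ (5.5–28.5 ft) = ½(174.1+702.0)×23.0 = 10080.
P_w = ½ γ_w h₂² = 0.5×62.4×23.0² = 16500. Total = 478.8+10080+16500 = 27060 lb/ft.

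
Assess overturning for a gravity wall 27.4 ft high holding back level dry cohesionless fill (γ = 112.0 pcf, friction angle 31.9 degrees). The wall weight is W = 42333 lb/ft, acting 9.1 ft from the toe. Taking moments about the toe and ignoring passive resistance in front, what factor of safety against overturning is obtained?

3.25

K_a = tan²(45° − 31.9°/2) = 0.3085.
P_a = ½K_aγH² = 0.5×0.3085×112.0×27.4² = 12970 lb/ft, acting at H/3 = 9.133 ft above the base.
Overturning moment M_o = P_a × H/3 = 12970 × 9.133 = 118500.
Resisting moment M_r = W × 9.1 = 42333 × 9.1 = 385200.
FS_overturning = M_r/M_o = 385200/118500 = 3.252.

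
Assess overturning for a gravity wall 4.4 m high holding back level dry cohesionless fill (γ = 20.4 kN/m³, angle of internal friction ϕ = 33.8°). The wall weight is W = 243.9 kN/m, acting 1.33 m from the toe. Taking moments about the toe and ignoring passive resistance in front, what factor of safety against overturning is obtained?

K_a = tan²(45° − 33.8°/2) = 0.2851.
P_a = ½K_aγH² = 0.5×0.2851×20.4×4.4² = 56.30 kN/m, acting at H/3 = 1.467 m above the base.
Overturning moment M_o = P_a × H/3 = 56.30 × 1.467 = 82.57.
Resisting moment M_r = W × 1.33 = 243.9 × 1.33 = 324.4.
FS_overturning = M_r/M_o = 324.4/82.57 = 3.928.

3.93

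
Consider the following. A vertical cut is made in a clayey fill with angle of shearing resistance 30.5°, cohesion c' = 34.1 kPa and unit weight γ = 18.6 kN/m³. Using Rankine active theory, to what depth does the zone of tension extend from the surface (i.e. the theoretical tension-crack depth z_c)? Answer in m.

K_a = tan²(45° − 30.5°/2) = 0.3267; √K_a = 0.5715.
The active pressure is zero where K_a γ z = 2c√K_a, so z_c = 2c/(γ√K_a) = 2×34.1/(18.6×0.5715) = 6.415 m.

6.42 m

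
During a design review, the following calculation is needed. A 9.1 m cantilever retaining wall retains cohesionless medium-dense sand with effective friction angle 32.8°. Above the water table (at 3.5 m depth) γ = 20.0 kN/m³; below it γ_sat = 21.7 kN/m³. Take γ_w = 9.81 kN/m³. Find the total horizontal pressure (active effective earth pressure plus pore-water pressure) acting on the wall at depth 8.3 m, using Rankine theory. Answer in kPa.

K_a = (1 − sin φ)/(1 + sin φ) = 0.2973.
γ' = 21.7 − 9.81 = 11.89 kN/m³.
Effective vertical stress at 8.3 m: σ'_v = 20.0×3.5 + 11.89×4.80 = 127.1 kPa.
σ'_h = K_a σ'_v = 0.2973 × 127.1 = 37.77 kPa; u = γ_w × 4.80 = 47.09 kPa.
Total σ_h = 37.77 + 47.09 = 84.86 kPa.

84.9 kPa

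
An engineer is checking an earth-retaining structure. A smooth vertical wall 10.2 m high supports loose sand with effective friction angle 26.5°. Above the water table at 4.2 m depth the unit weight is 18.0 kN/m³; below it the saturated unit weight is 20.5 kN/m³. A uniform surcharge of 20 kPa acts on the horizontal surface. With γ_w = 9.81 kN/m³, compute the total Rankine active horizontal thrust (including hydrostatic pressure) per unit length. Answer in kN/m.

563 kN/m

K_a = tan²(45° − φ/2) = 0.3829.
γ' = 20.5 − 9.81 = 10.69 kN/m³. h₂ = H − d_w = 6.0 m.
σ'_h: at surface K_a·q = 7.659; at WT K_a(q+γd_w) = 36.61; at base K_a(q+γd_w+γ'h₂) = 61.17 kPa.
P₁ = ½(7.659+36.61)×4.2 = 92.96; P₂ = ½(36.61+61.17)×6.0 = 293.3; P_w = ½γ_w h₂² = 176.6.
Total = 92.96+293.3+176.6 = 562.9 kN/m.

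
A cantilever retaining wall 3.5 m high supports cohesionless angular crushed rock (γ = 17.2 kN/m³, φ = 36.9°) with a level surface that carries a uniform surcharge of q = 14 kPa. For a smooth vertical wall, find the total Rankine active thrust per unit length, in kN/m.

38.5 kN/m

K_a = tan²(45° − φ/2) = 0.2497.
Soil triangle: ½ K_a γ H² = 0.5×0.2497×17.2×3.5² = 26.30 kN/m.
Surcharge rectangle: K_a q H = 0.2497×14×3.5 = 12.23 kN/m.
Total = 26.30 + 12.23 = 38.54 kN/m.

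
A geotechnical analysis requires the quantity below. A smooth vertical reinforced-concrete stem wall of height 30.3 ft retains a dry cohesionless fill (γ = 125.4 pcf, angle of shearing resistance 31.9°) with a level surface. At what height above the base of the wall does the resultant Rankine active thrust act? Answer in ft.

10.1 ft

K_a = 0.3085.
The pressure distribution is triangular, so the resultant acts at H/3 above the base = 30.3/3 = 10.10 ft.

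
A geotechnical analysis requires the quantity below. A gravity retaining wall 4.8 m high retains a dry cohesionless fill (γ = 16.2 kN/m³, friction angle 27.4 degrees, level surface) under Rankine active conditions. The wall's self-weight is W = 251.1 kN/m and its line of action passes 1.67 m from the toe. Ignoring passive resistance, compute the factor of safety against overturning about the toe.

K_a = tan²(45° − 27.4°/2) = 0.3697.
P_a = ½K_aγH² = 0.5×0.3697×16.2×4.8² = 68.99 kN/m, acting at H/3 = 1.600 m above the base.
Overturning moment M_o = P_a × H/3 = 68.99 × 1.600 = 110.4.
Resisting moment M_r = W × 1.67 = 251.1 × 1.67 = 419.3.
FS_overturning = M_r/M_o = 419.3/110.4 = 3.799.

3.80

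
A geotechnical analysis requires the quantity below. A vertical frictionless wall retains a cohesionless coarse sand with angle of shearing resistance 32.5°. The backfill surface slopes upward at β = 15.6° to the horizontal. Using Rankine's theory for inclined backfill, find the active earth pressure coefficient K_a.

0.336

K_a = cos β · (cos β − √(cos²β − cos²φ)) / (cos β + √(cos²β − cos²φ)).
cos β = 0.9632, cos φ = 0.8434, √(cos²β − cos²φ) = 0.4652.
K_a = 0.9632 × (0.9632 − 0.4652)/(0.9632 + 0.4652) = 0.3358.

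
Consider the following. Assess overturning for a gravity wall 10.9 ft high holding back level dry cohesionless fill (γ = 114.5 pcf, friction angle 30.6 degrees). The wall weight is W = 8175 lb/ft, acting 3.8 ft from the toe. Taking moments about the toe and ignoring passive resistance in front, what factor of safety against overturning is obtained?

K_a = tan²(45° − 30.6°/2) = 0.3253.
P_a = ½K_aγH² = 0.5×0.3253×114.5×10.9² = 2213 lb/ft, acting at H/3 = 3.633 ft above the base.
Overturning moment M_o = P_a × H/3 = 2213 × 3.633 = 8040.
Resisting moment M_r = W × 3.8 = 8175 × 3.8 = 31060.
FS_overturning = M_r/M_o = 31060/8040 = 3.864.

3.86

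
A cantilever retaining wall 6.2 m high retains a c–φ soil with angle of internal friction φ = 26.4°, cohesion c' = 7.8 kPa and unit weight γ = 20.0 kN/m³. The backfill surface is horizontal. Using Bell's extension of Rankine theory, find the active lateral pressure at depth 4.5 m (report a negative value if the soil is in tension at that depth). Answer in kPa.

K_a = (1 − sin φ)/(1 + sin φ) = 0.3844.
σ_a = K_a γ z − 2c√K_a = 0.3844×20.0×4.5 − 2×7.8×0.6200 = 24.93 kPa.

24.9 kPa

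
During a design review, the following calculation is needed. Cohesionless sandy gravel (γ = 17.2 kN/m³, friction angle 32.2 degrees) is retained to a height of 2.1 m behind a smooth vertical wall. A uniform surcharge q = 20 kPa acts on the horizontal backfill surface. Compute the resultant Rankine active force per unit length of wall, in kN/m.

24.4 kN/m

K_a = tan²(45° − φ/2) = 0.3047.
Soil triangle: ½ K_a γ H² = 0.5×0.3047×17.2×2.1² = 11.56 kN/m.
Surcharge rectangle: K_a q H = 0.3047×20×2.1 = 12.80 kN/m.
Total = 11.56 + 12.80 = 24.36 kN/m.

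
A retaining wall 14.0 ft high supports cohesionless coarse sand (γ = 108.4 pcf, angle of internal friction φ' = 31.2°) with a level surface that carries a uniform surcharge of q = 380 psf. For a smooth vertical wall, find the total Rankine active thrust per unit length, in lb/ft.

5060 lb/ft

K_a = tan²(45° − φ/2) = 0.3175.
Soil triangle: ½ K_a γ H² = 0.5×0.3175×108.4×14.0² = 3373 lb/ft.
Surcharge rectangle: K_a q H = 0.3175×380×14.0 = 1689 lb/ft.
Total = 3373 + 1689 = 5062 lb/ft.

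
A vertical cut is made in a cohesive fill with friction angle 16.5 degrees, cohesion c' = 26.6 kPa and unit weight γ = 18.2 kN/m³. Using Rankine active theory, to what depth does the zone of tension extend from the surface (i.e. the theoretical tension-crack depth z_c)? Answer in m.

3.91 m

K_a = tan²(45° − 16.5°/2) = 0.5576; √K_a = 0.7467.
The active pressure is zero where K_a γ z = 2c√K_a, so z_c = 2c/(γ√K_a) = 2×26.6/(18.2×0.7467) = 3.914 m.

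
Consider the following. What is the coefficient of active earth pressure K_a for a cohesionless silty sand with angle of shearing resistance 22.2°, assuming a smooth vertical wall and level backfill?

0.452

K_a = tan²(45° − φ/2) = tan²(33.90°) = 0.4515.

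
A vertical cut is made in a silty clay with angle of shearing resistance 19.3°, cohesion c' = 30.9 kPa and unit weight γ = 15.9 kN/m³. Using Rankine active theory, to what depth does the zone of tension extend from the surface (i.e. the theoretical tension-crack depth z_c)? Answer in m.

5.48 m

K_a = tan²(45° − 19.3°/2) = 0.5032; √K_a = 0.7094.
The active pressure is zero where K_a γ z = 2c√K_a, so z_c = 2c/(γ√K_a) = 2×30.9/(15.9×0.7094) = 5.479 m.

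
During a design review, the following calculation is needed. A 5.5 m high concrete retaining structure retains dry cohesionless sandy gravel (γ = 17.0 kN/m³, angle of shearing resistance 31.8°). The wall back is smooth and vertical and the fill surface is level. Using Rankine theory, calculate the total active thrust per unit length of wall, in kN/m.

K_a = tan²(45° − φ/2) = 0.3098.
P_a = ½ K_a γ H² = 0.5 × 0.3098 × 17.0 × 5.5² = 79.66 kN/m.

79.7 kN/m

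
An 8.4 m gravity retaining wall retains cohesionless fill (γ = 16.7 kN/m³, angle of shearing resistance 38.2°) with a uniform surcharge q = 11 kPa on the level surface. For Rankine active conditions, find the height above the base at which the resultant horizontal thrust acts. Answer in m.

K_a = 0.2358.
Triangular part P₁ = ½K_aγH² = 138.9 at H/3 = 2.800 m; rectangular part P₂ = K_a q H = 21.79 at H/2 = 4.200 m.
ȳ = (P₁·2.800 + P₂·4.200)/(P₁+P₂) = 2.990 m.

2.99 m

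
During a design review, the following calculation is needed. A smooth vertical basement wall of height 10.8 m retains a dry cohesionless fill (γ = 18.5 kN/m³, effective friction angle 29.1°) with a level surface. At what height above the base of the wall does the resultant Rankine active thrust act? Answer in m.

3.60 m

K_a = 0.3456.
The pressure distribution is triangular, so the resultant acts at H/3 above the base = 10.8/3 = 3.600 m.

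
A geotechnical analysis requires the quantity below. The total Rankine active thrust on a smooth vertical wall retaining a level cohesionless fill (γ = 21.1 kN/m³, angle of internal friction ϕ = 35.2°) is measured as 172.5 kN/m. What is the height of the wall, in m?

K_a = 0.2687. P_a = ½ K_a γ H² ⇒ H = √(2P_a/(K_a γ)).
H = √(2×172.5/(0.2687×21.1)) = 7.801 m.

7.80 m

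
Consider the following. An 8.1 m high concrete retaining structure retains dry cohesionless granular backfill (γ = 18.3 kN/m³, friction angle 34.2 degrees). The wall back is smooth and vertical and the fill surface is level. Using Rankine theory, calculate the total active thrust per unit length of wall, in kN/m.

K_a = tan²(45° − φ/2) = 0.2803.
P_a = ½ K_a γ H² = 0.5 × 0.2803 × 18.3 × 8.1² = 168.3 kN/m.

168 kN/m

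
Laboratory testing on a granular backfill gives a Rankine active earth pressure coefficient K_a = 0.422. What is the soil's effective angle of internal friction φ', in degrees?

24.0°

K_a = tan²(45° − φ/2) ⇒ 45° − φ/2 = arctan(√0.422) = 33.01°.
φ = 2(45° − 33.01°) = 23.98°.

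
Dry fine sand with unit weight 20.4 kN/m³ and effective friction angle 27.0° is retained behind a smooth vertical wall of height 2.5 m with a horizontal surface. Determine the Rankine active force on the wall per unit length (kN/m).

23.9 kN/m

K_a = tan²(45° − φ/2) = 0.3755.
P_a = ½ K_a γ H² = 0.5 × 0.3755 × 20.4 × 2.5² = 23.94 kN/m.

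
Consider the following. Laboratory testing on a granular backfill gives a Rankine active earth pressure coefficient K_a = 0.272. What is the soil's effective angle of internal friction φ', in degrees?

K_a = tan²(45° − φ/2) ⇒ 45° − φ/2 = arctan(√0.272) = 27.54°.
φ = 2(45° − 27.54°) = 34.91°.

34.9°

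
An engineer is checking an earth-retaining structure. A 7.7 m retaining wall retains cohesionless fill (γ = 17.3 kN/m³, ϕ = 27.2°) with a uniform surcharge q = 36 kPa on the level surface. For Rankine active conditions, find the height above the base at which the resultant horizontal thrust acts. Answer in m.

3.02 m

K_a = 0.3726.
Triangular part P₁ = ½K_aγH² = 191.1 at H/3 = 2.567 m; rectangular part P₂ = K_a q H = 103.3 at H/2 = 3.850 m.
ȳ = (P₁·2.567 + P₂·3.850)/(P₁+P₂) = 3.017 m.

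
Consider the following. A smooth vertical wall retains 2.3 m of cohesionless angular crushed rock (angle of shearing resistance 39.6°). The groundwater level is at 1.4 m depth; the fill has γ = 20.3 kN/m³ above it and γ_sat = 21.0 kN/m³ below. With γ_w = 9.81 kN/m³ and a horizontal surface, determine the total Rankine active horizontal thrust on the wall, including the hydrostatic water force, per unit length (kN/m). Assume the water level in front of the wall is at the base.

15.0 kN/m

K_a = tan²(45° − φ/2) = 0.2214.
γ' = 21.0 − 9.81 = 11.19 kN/m³. Depth below WT = 0.9 m.
σ'_h at WT = K_a γ d_w = 6.293 kPa; at base = 6.293 + K_a γ' × 0.9 = 8.523 kPa.
P₁ (0–1.4 m) = ½×6.293×1.4 = 4.405. P₂ (1.4–2.3 m) = ½(6.293+8.523)×0.9 = 6.667.
P_w = ½ γ_w h₂² = 0.5×9.81×0.9² = 3.973. Total = 4.405+6.667+3.973 = 15.05 kN/m.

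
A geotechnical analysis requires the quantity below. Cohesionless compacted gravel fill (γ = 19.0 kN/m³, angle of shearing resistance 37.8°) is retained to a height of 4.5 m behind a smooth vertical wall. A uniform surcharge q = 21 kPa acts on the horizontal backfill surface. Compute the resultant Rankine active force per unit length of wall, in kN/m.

K_a = tan²(45° − φ/2) = 0.2400.
Soil triangle: ½ K_a γ H² = 0.5×0.2400×19.0×4.5² = 46.17 kN/m.
Surcharge rectangle: K_a q H = 0.2400×21×4.5 = 22.68 kN/m.
Total = 46.17 + 22.68 = 68.85 kN/m.

68.8 kN/m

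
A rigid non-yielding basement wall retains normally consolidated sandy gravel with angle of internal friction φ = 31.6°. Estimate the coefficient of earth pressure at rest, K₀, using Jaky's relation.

0.476

K₀ = 1 − sin φ' = 1 − sin 31.6° = 0.4760.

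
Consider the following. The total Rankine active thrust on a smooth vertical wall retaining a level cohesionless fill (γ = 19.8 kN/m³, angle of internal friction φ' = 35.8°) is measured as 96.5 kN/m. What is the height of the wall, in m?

K_a = 0.2619. P_a = ½ K_a γ H² ⇒ H = √(2P_a/(K_a γ)).
H = √(2×96.5/(0.2619×19.8)) = 6.101 m.

6.10 m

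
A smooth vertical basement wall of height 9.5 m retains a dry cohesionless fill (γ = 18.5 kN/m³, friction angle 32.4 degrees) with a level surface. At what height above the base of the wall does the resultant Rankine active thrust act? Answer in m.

K_a = 0.3022.
The pressure distribution is triangular, so the resultant acts at H/3 above the base = 9.5/3 = 3.167 m.

3.17 m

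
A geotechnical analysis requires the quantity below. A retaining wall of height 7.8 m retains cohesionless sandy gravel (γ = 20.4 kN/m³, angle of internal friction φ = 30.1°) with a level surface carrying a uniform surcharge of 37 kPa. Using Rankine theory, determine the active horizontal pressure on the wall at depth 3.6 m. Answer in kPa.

36.7 kPa

K_a = (1 − sin φ)/(1 + sin φ) = 0.3320.
σ_v = γz + q = 20.4 × 3.6 + 37 = 110.4 kPa.
σ_h = K_a σ_v = 0.3320 × 110.4 = 36.67 kPa.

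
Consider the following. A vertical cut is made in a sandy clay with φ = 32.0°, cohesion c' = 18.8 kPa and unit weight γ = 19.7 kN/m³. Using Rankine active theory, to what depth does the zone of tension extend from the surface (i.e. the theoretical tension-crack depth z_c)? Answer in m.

3.44 m

K_a = tan²(45° − 32.0°/2) = 0.3073; √K_a = 0.5543.
The active pressure is zero where K_a γ z = 2c√K_a, so z_c = 2c/(γ√K_a) = 2×18.8/(19.7×0.5543) = 3.443 m.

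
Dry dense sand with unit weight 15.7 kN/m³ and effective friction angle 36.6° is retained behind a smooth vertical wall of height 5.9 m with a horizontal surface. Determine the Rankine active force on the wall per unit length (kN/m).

K_a = tan²(45° − φ/2) = 0.2530.
P_a = ½ K_a γ H² = 0.5 × 0.2530 × 15.7 × 5.9² = 69.12 kN/m.

69.1 kN/m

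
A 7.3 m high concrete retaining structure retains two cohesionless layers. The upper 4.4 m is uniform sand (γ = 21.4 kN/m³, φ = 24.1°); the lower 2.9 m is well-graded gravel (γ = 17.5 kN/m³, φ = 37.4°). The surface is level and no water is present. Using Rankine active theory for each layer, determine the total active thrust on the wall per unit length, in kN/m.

172 kN/m

K_a1 = tan²(45°−24.1°/2) = 0.4201; K_a2 = tan²(45°−37.4°/2) = 0.2443.
Layer 1: σ at base = K_a1 γ₁ h₁ = 39.56 kPa; P₁ = ½×39.56×4.4 = 87.03.
Layer 2: σ_v at top = γ₁h₁ = 94.16; σ_h top = K_a2×94.16 = 23.00; σ_h base = K_a2×(94.16+17.5×2.9) = 35.40.
P₂ = ½(23.00+35.40)×2.9 = 84.67. Total P_a = 87.03+84.67 = 171.7 kN/m.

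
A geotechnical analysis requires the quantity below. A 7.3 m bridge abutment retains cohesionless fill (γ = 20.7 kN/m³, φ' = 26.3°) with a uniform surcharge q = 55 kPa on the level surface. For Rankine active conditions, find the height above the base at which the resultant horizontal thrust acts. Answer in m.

K_a = 0.3859.
Triangular part P₁ = ½K_aγH² = 212.9 at H/3 = 2.433 m; rectangular part P₂ = K_a q H = 155.0 at H/2 = 3.650 m.
ȳ = (P₁·2.433 + P₂·3.650)/(P₁+P₂) = 2.946 m.

2.95 m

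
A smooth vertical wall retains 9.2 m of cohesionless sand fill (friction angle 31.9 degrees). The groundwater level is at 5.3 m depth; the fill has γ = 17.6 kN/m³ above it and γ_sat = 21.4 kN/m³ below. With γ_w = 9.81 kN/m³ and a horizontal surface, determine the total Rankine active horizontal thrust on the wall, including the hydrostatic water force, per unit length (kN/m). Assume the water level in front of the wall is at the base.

290 kN/m

K_a = tan²(45° − φ/2) = 0.3085.
γ' = 21.4 − 9.81 = 11.59 kN/m³. Depth below WT = 3.9 m.
σ'_h at WT = K_a γ d_w = 28.78 kPa; at base = 28.78 + K_a γ' × 3.9 = 42.72 kPa.
P₁ (0–5.3 m) = ½×28.78×5.3 = 76.26. P₂ (5.3–9.2 m) = ½(28.78+42.72)×3.9 = 139.4.
P_w = ½ γ_w h₂² = 0.5×9.81×3.9² = 74.61. Total = 76.26+139.4+74.61 = 290.3 kN/m.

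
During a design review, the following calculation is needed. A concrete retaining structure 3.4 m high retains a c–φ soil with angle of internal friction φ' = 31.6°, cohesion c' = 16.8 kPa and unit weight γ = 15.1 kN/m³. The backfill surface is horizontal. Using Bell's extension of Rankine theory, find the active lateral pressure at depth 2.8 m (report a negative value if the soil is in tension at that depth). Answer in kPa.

K_a = (1 − sin φ)/(1 + sin φ) = 0.3123.
σ_a = K_a γ z − 2c√K_a = 0.3123×15.1×2.8 − 2×16.8×0.5589 = -5.572 kPa.

-5.57 kPa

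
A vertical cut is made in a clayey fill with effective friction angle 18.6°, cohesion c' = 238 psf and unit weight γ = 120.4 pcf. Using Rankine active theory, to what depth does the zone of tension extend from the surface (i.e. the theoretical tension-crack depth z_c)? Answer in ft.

K_a = tan²(45° − 18.6°/2) = 0.5163; √K_a = 0.7186.
The active pressure is zero where K_a γ z = 2c√K_a, so z_c = 2c/(γ√K_a) = 2×238/(120.4×0.7186) = 5.502 ft.

5.50 ft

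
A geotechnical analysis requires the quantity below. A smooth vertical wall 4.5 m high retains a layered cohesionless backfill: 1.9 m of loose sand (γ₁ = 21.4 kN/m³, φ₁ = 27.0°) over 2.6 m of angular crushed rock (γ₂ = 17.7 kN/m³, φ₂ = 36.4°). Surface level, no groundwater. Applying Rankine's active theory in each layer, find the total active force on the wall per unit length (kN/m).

56.7 kN/m

K_a1 = tan²(45°−27.0°/2) = 0.3755; K_a2 = tan²(45°−36.4°/2) = 0.2552.
Layer 1: σ at base = K_a1 γ₁ h₁ = 15.27 kPa; P₁ = ½×15.27×1.9 = 14.51.
Layer 2: σ_v at top = γ₁h₁ = 40.66; σ_h top = K_a2×40.66 = 10.37; σ_h base = K_a2×(40.66+17.7×2.6) = 22.12.
P₂ = ½(10.37+22.12)×2.6 = 42.24. Total P_a = 14.51+42.24 = 56.75 kN/m.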